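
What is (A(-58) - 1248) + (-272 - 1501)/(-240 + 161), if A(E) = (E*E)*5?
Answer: 1231961/79 ≈ 15594.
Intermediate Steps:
A(E) = 5*E**2 (A(E) = E**2*5 = 5*E**2)
(A(-58) - 1248) + (-272 - 1501)/(-240 + 161) = (5*(-58)**2 - 1248) + (-272 - 1501)/(-240 + 161) = (5*3364 - 1248) - 1773/(-79) = (16820 - 1248) - 1773*(-1/79) = 15572 + 1773/79 = 1231961/79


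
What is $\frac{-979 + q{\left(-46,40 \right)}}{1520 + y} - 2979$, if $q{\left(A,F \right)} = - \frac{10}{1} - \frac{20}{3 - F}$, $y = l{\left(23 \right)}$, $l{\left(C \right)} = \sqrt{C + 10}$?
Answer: $- \frac{254711172801}{85483579} + \frac{36573 \sqrt{33}}{85483579} \approx -2979.6$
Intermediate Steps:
$l{\left(C \right)} = \sqrt{10 + C}$
$y = \sqrt{33}$ ($y = \sqrt{10 + 23} = \sqrt{33} \approx 5.7446$)
$q{\left(A,F \right)} = -10 - \frac{20}{3 - F}$ ($q{\left(A,F \right)} = \left(-10\right) 1 - \frac{20}{3 - F} = -10 - \frac{20}{3 - F}$)
$\frac{-979 + q{\left(-46,40 \right)}}{1520 + y} - 2979 = \frac{-979 + \frac{10 \left(5 - 40\right)}{-3 + 40}}{1520 + \sqrt{33}} - 2979 = \frac{-979 + \frac{10 \left(5 - 40\right)}{37}}{1520 + \sqrt{33}} - 2979 = \frac{-979 + 10 \cdot \frac{1}{37} \left(-35\right)}{1520 + \sqrt{33}} - 2979 = \frac{-979 - \frac{350}{37}}{1520 + \sqrt{33}} - 2979 = - \frac{36573}{37 \left(1520 + \sqrt{33}\right)} - 2979 = -2979 - \frac{36573}{37 \left(1520 + \sqrt{33}\right)}$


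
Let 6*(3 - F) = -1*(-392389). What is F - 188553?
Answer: -1523689/6 ≈ -2.5395e+5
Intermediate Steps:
F = -392371/6 (F = 3 - (-1)*(-392389)/6 = 3 - 1/6*392389 = 3 - 392389/6 = -392371/6 ≈ -65395.)
F - 188553 = -392371/6 - 188553 = -1523689/6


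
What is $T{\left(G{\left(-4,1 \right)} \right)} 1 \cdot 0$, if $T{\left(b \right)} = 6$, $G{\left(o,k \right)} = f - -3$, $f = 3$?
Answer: $0$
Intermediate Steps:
$G{\left(o,k \right)} = 6$ ($G{\left(o,k \right)} = 3 - -3 = 3 + 3 = 6$)
$T{\left(G{\left(-4,1 \right)} \right)} 1 \cdot 0 = 6 \cdot 1 \cdot 0 = 6 \cdot 0 = 0$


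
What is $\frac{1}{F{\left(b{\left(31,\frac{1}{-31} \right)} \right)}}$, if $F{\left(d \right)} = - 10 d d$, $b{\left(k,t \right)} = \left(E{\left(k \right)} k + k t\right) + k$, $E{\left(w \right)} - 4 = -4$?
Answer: $- \frac{1}{9000} \approx -0.00011111$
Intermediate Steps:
$E{\left(w \right)} = 0$ ($E{\left(w \right)} = 4 - 4 = 0$)
$b{\left(k,t \right)} = k + k t$ ($b{\left(k,t \right)} = \left(0 k + k t\right) + k = \left(0 + k t\right) + k = k t + k = k + k t$)
$F{\left(d \right)} = - 10 d^{2}$
$\frac{1}{F{\left(b{\left(31,\frac{1}{-31} \right)} \right)}} = \frac{1}{\left(-10\right) \left(31 \left(1 + \frac{1}{-31}\right)\right)^{2}} = \frac{1}{\left(-10\right) \left(31 \left(1 - \frac{1}{31}\right)\right)^{2}} = \frac{1}{\left(-10\right) \left(31 \cdot \frac{30}{31}\right)^{2}} = \frac{1}{\left(-10\right) 30^{2}} = \frac{1}{\left(-10\right) 900} = \frac{1}{-9000} = - \frac{1}{9000}$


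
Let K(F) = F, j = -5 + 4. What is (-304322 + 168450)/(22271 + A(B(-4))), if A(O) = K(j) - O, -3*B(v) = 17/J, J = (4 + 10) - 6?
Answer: -3260928/534497 ≈ -6.1009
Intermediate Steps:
j = -1
J = 8 (J = 14 - 6 = 8)
B(v) = -17/24 (B(v) = -17/(3*8) = -⅓*17/8 = -17/24)
A(O) = -1 - O
(-304322 + 168450)/(22271 + A(B(-4))) = (-304322 + 168450)/(22271 + (-1 - 1*(-17/24))) = -135872/(22271 + (-1 + 17/24)) = -135872/(22271 - 7/24) = -135872/534497/24 = -135872*24/534497 = -3260928/534497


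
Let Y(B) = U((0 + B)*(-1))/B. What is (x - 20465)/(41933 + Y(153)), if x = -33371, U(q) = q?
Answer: -13459/10483 ≈ -1.2839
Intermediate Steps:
Y(B) = -1 (Y(B) = ((0 + B)*(-1))/B = (B*(-1))/B = (-B)/B = -1)
(x - 20465)/(41933 + Y(153)) = (-33371 - 20465)/(41933 - 1) = -53836/41932 = -53836*1/41932 = -13459/10483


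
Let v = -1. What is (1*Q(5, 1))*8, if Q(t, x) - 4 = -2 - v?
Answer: 24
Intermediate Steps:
Q(t, x) = 3 (Q(t, x) = 4 + (-2 - 1*(-1)) = 4 + (-2 + 1) = 4 - 1 = 3)
(1*Q(5, 1))*8 = (1*3)*8 = 3*8 = 24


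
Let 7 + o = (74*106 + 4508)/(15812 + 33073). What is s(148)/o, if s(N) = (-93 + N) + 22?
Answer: -3764145/329843 ≈ -11.412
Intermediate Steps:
o = -329843/48885 (o = -7 + (74*106 + 4508)/(15812 + 33073) = -7 + (7844 + 4508)/48885 = -7 + 12352*(1/48885) = -7 + 12352/48885 = -329843/48885 ≈ -6.7473)
s(N) = -71 + N
s(148)/o = (-71 + 148)/(-329843/48885) = 77*(-48885/329843) = -3764145/329843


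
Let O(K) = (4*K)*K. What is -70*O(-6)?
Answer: -10080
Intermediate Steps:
O(K) = 4*K²
-70*O(-6) = -280*(-6)² = -280*36 = -70*144 = -10080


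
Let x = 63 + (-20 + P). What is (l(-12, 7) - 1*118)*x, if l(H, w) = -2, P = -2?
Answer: -4920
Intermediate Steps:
x = 41 (x = 63 + (-20 - 2) = 63 - 22 = 41)
(l(-12, 7) - 1*118)*x = (-2 - 1*118)*41 = (-2 - 118)*41 = -120*41 = -4920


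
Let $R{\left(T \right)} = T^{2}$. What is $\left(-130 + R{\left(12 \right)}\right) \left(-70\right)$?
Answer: $-980$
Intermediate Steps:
$\left(-130 + R{\left(12 \right)}\right) \left(-70\right) = \left(-130 + 12^{2}\right) \left(-70\right) = \left(-130 + 144\right) \left(-70\right) = 14 \left(-70\right) = -980$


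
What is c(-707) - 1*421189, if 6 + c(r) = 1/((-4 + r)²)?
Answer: -212922917594/505521 ≈ -4.2120e+5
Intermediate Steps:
c(r) = -6 + (-4 + r)⁻² (c(r) = -6 + 1/((-4 + r)²) = -6 + (-4 + r)⁻²)
c(-707) - 1*421189 = (-6 + (-4 - 707)⁻²) - 1*421189 = (-6 + (-711)⁻²) - 421189 = (-6 + 1/505521) - 421189 = -3033125/505521 - 421189 = -212922917594/505521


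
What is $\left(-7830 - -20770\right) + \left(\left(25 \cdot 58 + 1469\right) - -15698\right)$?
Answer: $31557$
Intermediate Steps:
$\left(-7830 - -20770\right) + \left(\left(25 \cdot 58 + 1469\right) - -15698\right) = \left(-7830 + 20770\right) + \left(\left(1450 + 1469\right) + 15698\right) = 12940 + \left(2919 + 15698\right) = 12940 + 18617 = 31557$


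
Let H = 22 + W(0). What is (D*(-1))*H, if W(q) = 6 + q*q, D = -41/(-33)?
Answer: -1148/33 ≈ -34.788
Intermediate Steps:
D = 41/33 (D = -41*(-1/33) = 41/33 ≈ 1.2424)
W(q) = 6 + q²
H = 28 (H = 22 + (6 + 0²) = 22 + (6 + 0) = 22 + 6 = 28)
(D*(-1))*H = ((41/33)*(-1))*28 = -41/33*28 = -1148/33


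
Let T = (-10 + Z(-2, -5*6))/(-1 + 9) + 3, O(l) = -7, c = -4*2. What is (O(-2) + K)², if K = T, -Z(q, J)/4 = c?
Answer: 25/16 ≈ 1.5625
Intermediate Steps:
c = -8
Z(q, J) = 32 (Z(q, J) = -4*(-8) = 32)
T = 23/4 (T = (-10 + 32)/(-1 + 9) + 3 = 22/8 + 3 = 22*(⅛) + 3 = 11/4 + 3 = 23/4 ≈ 5.7500)
K = 23/4 ≈ 5.7500
(O(-2) + K)² = (-7 + 23/4)² = (-5/4)² = 25/16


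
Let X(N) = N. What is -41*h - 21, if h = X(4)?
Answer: -185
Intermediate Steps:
h = 4
-41*h - 21 = -41*4 - 21 = -164 - 21 = -185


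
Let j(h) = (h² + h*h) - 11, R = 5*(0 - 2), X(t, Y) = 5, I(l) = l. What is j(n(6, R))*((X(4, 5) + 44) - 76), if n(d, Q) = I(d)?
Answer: -1647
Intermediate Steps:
R = -10 (R = 5*(-2) = -10)
n(d, Q) = d
j(h) = -11 + 2*h² (j(h) = (h² + h²) - 11 = 2*h² - 11 = -11 + 2*h²)
j(n(6, R))*((X(4, 5) + 44) - 76) = (-11 + 2*6²)*((5 + 44) - 76) = (-11 + 2*36)*(49 - 76) = (-11 + 72)*(-27) = 61*(-27) = -1647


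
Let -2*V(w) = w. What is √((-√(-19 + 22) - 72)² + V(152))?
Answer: √(5111 + 144*√3) ≈ 73.215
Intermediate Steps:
V(w) = -w/2
√((-√(-19 + 22) - 72)² + V(152)) = √((-√(-19 + 22) - 72)² - ½*152) = √((-√3 - 72)² - 76) = √((-72 - √3)² - 76) = √(-76 + (-72 - √3)²)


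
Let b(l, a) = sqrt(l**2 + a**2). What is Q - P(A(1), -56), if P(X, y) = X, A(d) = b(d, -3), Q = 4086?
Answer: 4086 - sqrt(10) ≈ 4082.8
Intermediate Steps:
b(l, a) = sqrt(a**2 + l**2)
A(d) = sqrt(9 + d**2) (A(d) = sqrt((-3)**2 + d**2) = sqrt(9 + d**2))
Q - P(A(1), -56) = 4086 - sqrt(9 + 1**2) = 4086 - sqrt(9 + 1) = 4086 - sqrt(10)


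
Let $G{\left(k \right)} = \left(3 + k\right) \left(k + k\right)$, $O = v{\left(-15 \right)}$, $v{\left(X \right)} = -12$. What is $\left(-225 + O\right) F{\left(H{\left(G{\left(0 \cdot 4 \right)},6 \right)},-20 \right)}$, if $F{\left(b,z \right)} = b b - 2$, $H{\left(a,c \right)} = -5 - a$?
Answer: $-5451$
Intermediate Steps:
$O = -12$
$G{\left(k \right)} = 2 k \left(3 + k\right)$ ($G{\left(k \right)} = \left(3 + k\right) 2 k = 2 k \left(3 + k\right)$)
$F{\left(b,z \right)} = -2 + b^{2}$ ($F{\left(b,z \right)} = b^{2} - 2 = -2 + b^{2}$)
$\left(-225 + O\right) F{\left(H{\left(G{\left(0 \cdot 4 \right)},6 \right)},-20 \right)} = \left(-225 - 12\right) \left(-2 + \left(-5 - 2 \cdot 0 \cdot 4 \left(3 + 0 \cdot 4\right)\right)^{2}\right) = - 237 \left(-2 + \left(-5 - 2 \cdot 0 \left(3 + 0\right)\right)^{2}\right) = - 237 \left(-2 + \left(-5 - 2 \cdot 0 \cdot 3\right)^{2}\right) = - 237 \left(-2 + \left(-5 - 0\right)^{2}\right) = - 237 \left(-2 + \left(-5 + 0\right)^{2}\right) = - 237 \left(-2 + \left(-5\right)^{2}\right) = - 237 \left(-2 + 25\right) = \left(-237\right) 23 = -5451$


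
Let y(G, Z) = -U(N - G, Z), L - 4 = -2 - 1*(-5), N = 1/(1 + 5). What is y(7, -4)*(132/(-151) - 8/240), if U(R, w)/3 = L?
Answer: 28777/1510 ≈ 19.058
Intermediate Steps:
N = 1/6 ≈ 0.16667
L = 7 (L = 4 + (-2 - 1*(-5)) = 4 + (-2 + 5) = 4 + 3 = 7)
U(R, w) = 21 (U(R, w) = 3*7 = 21)
y(G, Z) = -21 (y(G, Z) = -1*21 = -21)
y(7, -4)*(132/(-151) - 8/240) = -21*(132/(-151) - 8/240) = -21*(132*(-1/151) - 8*1/240) = -21*(-132/151 - 1/30) = -21*(-4111/4530) = 28777/1510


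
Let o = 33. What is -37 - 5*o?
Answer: -202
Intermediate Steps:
-37 - 5*o = -37 - 5*33 = -37 - 165 = -202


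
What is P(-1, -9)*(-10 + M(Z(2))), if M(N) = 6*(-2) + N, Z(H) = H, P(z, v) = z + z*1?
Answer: 40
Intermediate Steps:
P(z, v) = 2*z (P(z, v) = z + z = 2*z)
M(N) = -12 + N
P(-1, -9)*(-10 + M(Z(2))) = (2*(-1))*(-10 + (-12 + 2)) = -2*(-10 - 10) = -2*(-20) = 40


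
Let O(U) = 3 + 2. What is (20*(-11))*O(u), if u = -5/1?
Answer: -1100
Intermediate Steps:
u = -5 (u = -5*1 = -5)
O(U) = 5
(20*(-11))*O(u) = (20*(-11))*5 = -220*5 = -1100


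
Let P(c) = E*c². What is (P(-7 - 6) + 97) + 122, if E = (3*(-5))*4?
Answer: -9921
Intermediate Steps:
E = -60 (E = -15*4 = -60)
P(c) = -60*c²
(P(-7 - 6) + 97) + 122 = (-60*(-7 - 6)² + 97) + 122 = (-60*(-13)² + 97) + 122 = (-60*169 + 97) + 122 = (-10140 + 97) + 122 = -10043 + 122 = -9921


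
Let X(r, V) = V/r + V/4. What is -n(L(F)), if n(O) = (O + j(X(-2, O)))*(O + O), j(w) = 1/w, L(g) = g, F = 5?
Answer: -42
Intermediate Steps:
X(r, V) = V/4 + V/r (X(r, V) = V/r + V*(1/4) = V/r + V/4 = V/4 + V/r)
n(O) = 2*O*(O - 4/O) (n(O) = (O + 1/(O/4 + O/(-2)))*(O + O) = (O + 1/(O/4 + O*(-1/2)))*(2*O) = (O + 1/(O/4 - O/2))*(2*O) = (O + 1/(-O/4))*(2*O) = (O - 4/O)*(2*O) = 2*O*(O - 4/O))
-n(L(F)) = -(-8 + 2*5**2) = -(-8 + 2*25) = -(-8 + 50) = -1*42 = -42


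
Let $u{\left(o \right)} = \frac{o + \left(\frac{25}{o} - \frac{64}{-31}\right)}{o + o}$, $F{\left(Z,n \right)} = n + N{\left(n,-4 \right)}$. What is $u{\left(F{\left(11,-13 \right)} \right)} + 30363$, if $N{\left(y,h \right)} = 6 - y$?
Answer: $\frac{67772491}{2232} \approx 30364.0$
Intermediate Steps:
$F{\left(Z,n \right)} = 6$ ($F{\left(Z,n \right)} = n - \left(-6 + n\right) = 6$)
$u{\left(o \right)} = \frac{\frac{64}{31} + o + \frac{25}{o}}{2 o}$ ($u{\left(o \right)} = \frac{o + \left(\frac{25}{o} - - \frac{64}{31}\right)}{2 o} = \left(o + \left(\frac{25}{o} + \frac{64}{31}\right)\right) \frac{1}{2 o} = \left(o + \left(\frac{64}{31} + \frac{25}{o}\right)\right) \frac{1}{2 o} = \left(\frac{64}{31} + o + \frac{25}{o}\right) \frac{1}{2 o} = \frac{\frac{64}{31} + o + \frac{25}{o}}{2 o}$)
$u{\left(F{\left(11,-13 \right)} \right)} + 30363 = \frac{775 + 31 \cdot 6^{2} + 64 \cdot 6}{62 \cdot 36} + 30363 = \frac{1}{62} \cdot \frac{1}{36} \left(775 + 31 \cdot 36 + 384\right) + 30363 = \frac{1}{62} \cdot \frac{1}{36} \left(775 + 1116 + 384\right) + 30363 = \frac{1}{62} \cdot \frac{1}{36} \cdot 2275 + 30363 = \frac{2275}{2232} + 30363 = \frac{67772491}{2232}$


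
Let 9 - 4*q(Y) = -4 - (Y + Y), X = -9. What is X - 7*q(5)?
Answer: -197/4 ≈ -49.250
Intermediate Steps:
q(Y) = 13/4 + Y/2 (q(Y) = 9/4 - (-4 - (Y + Y))/4 = 9/4 - (-4 - 2*Y)/4 = 9/4 + (1 + Y/2) = 13/4 + Y/2)
X - 7*q(5) = -9 - 7*(13/4 + (½)*5) = -9 - 7*(13/4 + 5/2) = -9 - 7*23/4 = -9 - 161/4 = -197/4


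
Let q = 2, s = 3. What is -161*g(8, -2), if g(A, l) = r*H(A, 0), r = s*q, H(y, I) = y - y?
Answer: 0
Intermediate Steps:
H(y, I) = 0
r = 6 (r = 3*2 = 6)
g(A, l) = 0 (g(A, l) = 6*0 = 0)
-161*g(8, -2) = -161*0 = 0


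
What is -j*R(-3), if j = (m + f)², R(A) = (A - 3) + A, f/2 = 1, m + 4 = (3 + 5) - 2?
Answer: 144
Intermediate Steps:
m = 2 (m = -4 + ((3 + 5) - 2) = -4 + (8 - 2) = -4 + 6 = 2)
f = 2 (f = 2*1 = 2)
R(A) = -3 + 2*A (R(A) = (-3 + A) + A = -3 + 2*A)
j = 16 (j = (2 + 2)² = 4² = 16)
-j*R(-3) = -16*(-3 + 2*(-3)) = -16*(-3 - 6) = -16*(-9) = -1*(-144) = 144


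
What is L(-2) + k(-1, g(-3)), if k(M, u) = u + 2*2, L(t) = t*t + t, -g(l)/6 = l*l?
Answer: -48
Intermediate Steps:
g(l) = -6*l² (g(l) = -6*l*l = -6*l²)
L(t) = t + t² (L(t) = t² + t = t + t²)
k(M, u) = 4 + u (k(M, u) = u + 4 = 4 + u)
L(-2) + k(-1, g(-3)) = -2*(1 - 2) + (4 - 6*(-3)²) = -2*(-1) + (4 - 6*9) = 2 + (4 - 54) = 2 - 50 = -48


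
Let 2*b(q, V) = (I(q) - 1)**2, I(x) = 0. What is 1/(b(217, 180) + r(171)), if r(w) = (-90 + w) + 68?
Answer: 2/299 ≈ 0.0066890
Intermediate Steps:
b(q, V) = 1/2 (b(q, V) = (0 - 1)**2/2 = (1/2)*(-1)**2 = (1/2)*1 = 1/2)
r(w) = -22 + w
1/(b(217, 180) + r(171)) = 1/(1/2 + (-22 + 171)) = 1/(1/2 + 149) = 1/(299/2) = 2/299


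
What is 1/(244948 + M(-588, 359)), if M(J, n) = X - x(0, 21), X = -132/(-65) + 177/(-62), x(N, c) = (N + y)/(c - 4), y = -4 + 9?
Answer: 68510/16781310873 ≈ 4.0825e-6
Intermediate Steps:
y = 5
x(N, c) = (5 + N)/(-4 + c) (x(N, c) = (N + 5)/(c - 4) = (5 + N)/(-4 + c))
X = -3321/4030 (X = -132*(-1/65) + 177*(-1/62) = 132/65 - 177/62 = -3321/4030 ≈ -0.82407)
M(J, n) = -76607/68510 (M(J, n) = -3321/4030 - (5 + 0)/(-4 + 21) = -3321/4030 - 5/17 = -76607/68510)
1/(244948 + M(-588, 359)) = 1/(244948 - 76607/68510) = 1/(16781310873/68510) = 68510/16781310873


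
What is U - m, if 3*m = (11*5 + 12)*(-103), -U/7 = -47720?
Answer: 1009021/3 ≈ 3.3634e+5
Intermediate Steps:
U = 334040 (U = -7*(-47720) = 334040)
m = -6901/3 (m = ((11*5 + 12)*(-103))/3 = ((55 + 12)*(-103))/3 = (67*(-103))/3 = (1/3)*(-6901) = -6901/3 ≈ -2300.3)
U - m = 334040 - 1*(-6901/3) = 334040 + 6901/3 = 1009021/3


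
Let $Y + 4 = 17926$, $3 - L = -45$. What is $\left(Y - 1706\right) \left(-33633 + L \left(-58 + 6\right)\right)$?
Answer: $-585867864$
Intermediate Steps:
$L = 48$ ($L = 3 - -45 = 3 + 45 = 48$)
$Y = 17922$ ($Y = -4 + 17926 = 17922$)
$\left(Y - 1706\right) \left(-33633 + L \left(-58 + 6\right)\right) = \left(17922 - 1706\right) \left(-33633 + 48 \left(-58 + 6\right)\right) = 16216 \left(-33633 + 48 \left(-52\right)\right) = 16216 \left(-33633 - 2496\right) = 16216 \left(-36129\right) = -585867864$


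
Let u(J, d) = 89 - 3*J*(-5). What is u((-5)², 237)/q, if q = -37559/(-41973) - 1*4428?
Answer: -19475472/185818885 ≈ -0.10481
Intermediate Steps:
u(J, d) = 89 + 15*J
q = -185818885/41973 (q = -37559*(-1/41973) - 4428 = 37559/41973 - 4428 = -185818885/41973 ≈ -4427.1)
u((-5)², 237)/q = (89 + 15*(-5)²)/(-185818885/41973) = (89 + 15*25)*(-41973/185818885) = (89 + 375)*(-41973/185818885) = 464*(-41973/185818885) = -19475472/185818885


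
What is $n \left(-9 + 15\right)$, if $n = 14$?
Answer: $84$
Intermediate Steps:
$n \left(-9 + 15\right) = 14 \left(-9 + 15\right) = 14 \cdot 6 = 84$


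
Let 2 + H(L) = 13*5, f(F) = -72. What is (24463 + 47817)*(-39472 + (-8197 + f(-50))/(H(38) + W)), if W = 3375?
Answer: -4904668000700/1719 ≈ -2.8532e+9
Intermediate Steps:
H(L) = 63 (H(L) = -2 + 13*5 = -2 + 65 = 63)
(24463 + 47817)*(-39472 + (-8197 + f(-50))/(H(38) + W)) = (24463 + 47817)*(-39472 + (-8197 - 72)/(63 + 3375)) = 72280*(-39472 - 8269/3438) = 72280*(-135713005/3438) = -4904668000700/1719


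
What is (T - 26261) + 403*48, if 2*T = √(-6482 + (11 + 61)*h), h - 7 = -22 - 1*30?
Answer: -6917 + I*√9722/2 ≈ -6917.0 + 49.3*I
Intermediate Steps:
h = -45 (h = 7 + (-22 - 1*30) = 7 + (-22 - 30) = 7 - 52 = -45)
T = I*√9722/2 (T = √(-6482 + (11 + 61)*(-45))/2 = √(-6482 + 72*(-45))/2 = √(-6482 - 3240)/2 = √(-9722)/2 = (I*√9722)/2 = I*√9722/2 ≈ 49.3*I)
(T - 26261) + 403*48 = (I*√9722/2 - 26261) + 403*48 = (-26261 + I*√9722/2) + 19344 = -6917 + I*√9722/2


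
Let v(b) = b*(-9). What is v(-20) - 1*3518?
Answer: -3338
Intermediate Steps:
v(b) = -9*b
v(-20) - 1*3518 = -9*(-20) - 1*3518 = 180 - 3518 = -3338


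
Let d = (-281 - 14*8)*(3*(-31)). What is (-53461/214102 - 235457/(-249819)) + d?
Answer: 1954924192007417/53486747538 ≈ 36550.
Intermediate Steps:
d = 36549 (d = (-281 - 112)*(-93) = -393*(-93) = 36549)
(-53461/214102 - 235457/(-249819)) + d = (-53461/214102 - 235457/(-249819)) + 36549 = (-53461*1/214102 - 235457*(-1/249819)) + 36549 = (-53461/214102 + 235457/249819) + 36549 = 37056241055/53486747538 + 36549 = 1954924192007417/53486747538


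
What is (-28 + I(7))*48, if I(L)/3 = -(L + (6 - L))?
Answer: -2208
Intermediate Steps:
I(L) = -18 (I(L) = 3*(-(L + (6 - L))) = 3*(-1*6) = 3*(-6) = -18)
(-28 + I(7))*48 = (-28 - 18)*48 = -46*48 = -2208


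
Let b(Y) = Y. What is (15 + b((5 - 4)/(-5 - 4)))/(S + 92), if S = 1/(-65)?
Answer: 8710/53811 ≈ 0.16186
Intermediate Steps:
S = -1/65 ≈ -0.015385
(15 + b((5 - 4)/(-5 - 4)))/(S + 92) = (15 + (5 - 4)/(-5 - 4))/(-1/65 + 92) = (15 + 1/(-9))/(5979/65) = 65*(15 + 1*(-⅑))/5979 = 65*(15 - ⅑)/5979 = (65/5979)*(134/9) = 8710/53811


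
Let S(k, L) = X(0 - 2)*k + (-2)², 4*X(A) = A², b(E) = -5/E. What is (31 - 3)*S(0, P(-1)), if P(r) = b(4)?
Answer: 112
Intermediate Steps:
X(A) = A²/4
P(r) = -5/4
S(k, L) = 4 + k (S(k, L) = ((0 - 2)²/4)*k + (-2)² = ((¼)*(-2)²)*k + 4 = ((¼)*4)*k + 4 = 1*k + 4 = k + 4 = 4 + k)
(31 - 3)*S(0, P(-1)) = (31 - 3)*(4 + 0) = 28*4 = 112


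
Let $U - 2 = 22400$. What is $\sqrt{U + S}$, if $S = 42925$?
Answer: $\sqrt{65327} \approx 255.59$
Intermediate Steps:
$U = 22402$ ($U = 2 + 22400 = 22402$)
$\sqrt{U + S} = \sqrt{22402 + 42925} = \sqrt{65327}$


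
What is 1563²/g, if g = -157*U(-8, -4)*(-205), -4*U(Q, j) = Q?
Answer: 2442969/64370 ≈ 37.952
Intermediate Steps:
U(Q, j) = -Q/4
g = 64370 (g = -(-157)*(-8)/4*(-205) = -157*2*(-205) = -314*(-205) = 64370)
1563²/g = 1563²/64370 = 2442969*(1/64370) = 2442969/64370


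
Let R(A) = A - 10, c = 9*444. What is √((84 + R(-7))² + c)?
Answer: √8485 ≈ 92.114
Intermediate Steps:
c = 3996
R(A) = -10 + A
√((84 + R(-7))² + c) = √((84 + (-10 - 7))² + 3996) = √((84 - 17)² + 3996) = √(67² + 3996) = √(4489 + 3996) = √8485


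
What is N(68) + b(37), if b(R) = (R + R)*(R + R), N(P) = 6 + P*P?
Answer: 10106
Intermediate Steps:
N(P) = 6 + P²
b(R) = 4*R² (b(R) = (2*R)*(2*R) = 4*R²)
N(68) + b(37) = (6 + 68²) + 4*37² = (6 + 4624) + 4*1369 = 4630 + 5476 = 10106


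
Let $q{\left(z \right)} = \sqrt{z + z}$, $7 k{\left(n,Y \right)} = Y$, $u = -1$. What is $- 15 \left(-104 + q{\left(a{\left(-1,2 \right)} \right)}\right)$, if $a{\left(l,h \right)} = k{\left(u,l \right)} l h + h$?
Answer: $1560 - \frac{60 \sqrt{14}}{7} \approx 1527.9$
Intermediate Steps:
$k{\left(n,Y \right)} = \frac{Y}{7}$
$a{\left(l,h \right)} = h + \frac{h l^{2}}{7}$ ($a{\left(l,h \right)} = \frac{l}{7} l h + h = \frac{l^{2}}{7} h + h = \frac{h l^{2}}{7} + h = h + \frac{h l^{2}}{7}$)
$q{\left(z \right)} = \sqrt{2} \sqrt{z}$ ($q{\left(z \right)} = \sqrt{2 z} = \sqrt{2} \sqrt{z}$)
$- 15 \left(-104 + q{\left(a{\left(-1,2 \right)} \right)}\right) = - 15 \left(-104 + \sqrt{2} \sqrt{\frac{1}{7} \cdot 2 \left(7 + \left(-1\right)^{2}\right)}\right) = - 15 \left(-104 + \sqrt{2} \sqrt{\frac{1}{7} \cdot 2 \left(7 + 1\right)}\right) = - 15 \left(-104 + \sqrt{2} \sqrt{\frac{1}{7} \cdot 2 \cdot 8}\right) = - 15 \left(-104 + \sqrt{2} \sqrt{\frac{16}{7}}\right) = - 15 \left(-104 + \sqrt{2} \frac{4 \sqrt{7}}{7}\right) = - 15 \left(-104 + \frac{4 \sqrt{14}}{7}\right) = 1560 - \frac{60 \sqrt{14}}{7}$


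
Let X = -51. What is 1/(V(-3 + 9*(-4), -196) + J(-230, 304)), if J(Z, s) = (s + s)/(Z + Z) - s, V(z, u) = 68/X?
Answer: -345/105796 ≈ -0.0032610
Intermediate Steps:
V(z, u) = -4/3 (V(z, u) = 68/(-51) = 68*(-1/51) = -4/3)
J(Z, s) = -s + s/Z (J(Z, s) = (2*s)/((2*Z)) - s = (2*s)*(1/(2*Z)) - s = s/Z - s = -s + s/Z)
1/(V(-3 + 9*(-4), -196) + J(-230, 304)) = 1/(-4/3 + (-1*304 + 304/(-230))) = 1/(-4/3 + (-304 + 304*(-1/230))) = 1/(-4/3 + (-304 - 152/115)) = 1/(-4/3 - 35112/115) = 1/(-105796/345) = -345/105796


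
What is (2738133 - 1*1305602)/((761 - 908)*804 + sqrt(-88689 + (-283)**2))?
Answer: -42326993457/3492102986 - 7162655*I*sqrt(86)/6984205972 ≈ -12.121 - 0.0095106*I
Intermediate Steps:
(2738133 - 1*1305602)/((761 - 908)*804 + sqrt(-88689 + (-283)**2)) = (2738133 - 1305602)/(-147*804 + sqrt(-88689 + 80089)) = 1432531/(-118188 + sqrt(-8600)) = 1432531/(-118188 + 10*I*sqrt(86))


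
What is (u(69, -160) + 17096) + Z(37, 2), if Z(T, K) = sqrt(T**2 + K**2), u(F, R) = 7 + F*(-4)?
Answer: 16827 + sqrt(1373) ≈ 16864.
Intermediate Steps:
u(F, R) = 7 - 4*F
Z(T, K) = sqrt(K**2 + T**2)
(u(69, -160) + 17096) + Z(37, 2) = ((7 - 4*69) + 17096) + sqrt(2**2 + 37**2) = ((7 - 276) + 17096) + sqrt(4 + 1369) = (-269 + 17096) + sqrt(1373) = 16827 + sqrt(1373)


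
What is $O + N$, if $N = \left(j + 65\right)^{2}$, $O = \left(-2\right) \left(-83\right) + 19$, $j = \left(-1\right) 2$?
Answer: $4154$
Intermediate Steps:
$j = -2$
$O = 185$ ($O = 166 + 19 = 185$)
$N = 3969$ ($N = \left(-2 + 65\right)^{2} = 63^{2} = 3969$)
$O + N = 185 + 3969 = 4154$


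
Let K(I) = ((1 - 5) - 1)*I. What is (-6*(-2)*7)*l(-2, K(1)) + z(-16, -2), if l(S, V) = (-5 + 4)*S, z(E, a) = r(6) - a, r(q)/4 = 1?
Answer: 174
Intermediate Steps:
r(q) = 4 (r(q) = 4*1 = 4)
K(I) = -5*I (K(I) = (-4 - 1)*I = -5*I)
z(E, a) = 4 - a
l(S, V) = -S
(-6*(-2)*7)*l(-2, K(1)) + z(-16, -2) = (-6*(-2)*7)*(-1*(-2)) + (4 - 1*(-2)) = (12*7)*2 + (4 + 2) = 84*2 + 6 = 168 + 6 = 174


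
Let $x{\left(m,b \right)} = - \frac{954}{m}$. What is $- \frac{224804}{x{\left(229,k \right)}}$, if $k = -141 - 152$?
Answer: $\frac{25740058}{477} \approx 53962.0$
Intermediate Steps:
$k = -293$
$- \frac{224804}{x{\left(229,k \right)}} = - \frac{224804}{\left(-954\right) \frac{1}{229}} = - \frac{224804}{- \frac{954}{229}} = \left(-224804\right) \left(- \frac{229}{954}\right) = \frac{25740058}{477}$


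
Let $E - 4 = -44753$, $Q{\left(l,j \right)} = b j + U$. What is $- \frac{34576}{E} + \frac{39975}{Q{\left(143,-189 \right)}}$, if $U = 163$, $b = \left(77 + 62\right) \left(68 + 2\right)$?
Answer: $\frac{61789749557}{82284774443} \approx 0.75093$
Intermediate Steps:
$b = 9730$ ($b = 139 \cdot 70 = 9730$)
$Q{\left(l,j \right)} = 163 + 9730 j$ ($Q{\left(l,j \right)} = 9730 j + 163 = 163 + 9730 j$)
$E = -44749$ ($E = 4 - 44753 = -44749$)
$- \frac{34576}{E} + \frac{39975}{Q{\left(143,-189 \right)}} = - \frac{34576}{-44749} + \frac{39975}{163 + 9730 \left(-189\right)} = \left(-34576\right) \left(- \frac{1}{44749}\right) + \frac{39975}{163 - 1838970} = \frac{34576}{44749} + \frac{39975}{-1838807} = \frac{34576}{44749} + 39975 \left(- \frac{1}{1838807}\right) = \frac{34576}{44749} - \frac{39975}{1838807} = \frac{61789749557}{82284774443}$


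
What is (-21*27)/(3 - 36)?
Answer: 189/11 ≈ 17.182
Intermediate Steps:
(-21*27)/(3 - 36) = -567/(-33) = -567*(-1/33) = 189/11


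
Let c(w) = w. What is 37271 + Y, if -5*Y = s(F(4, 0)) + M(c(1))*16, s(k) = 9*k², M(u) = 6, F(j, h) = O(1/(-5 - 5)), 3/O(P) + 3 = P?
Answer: 178986799/4805 ≈ 37250.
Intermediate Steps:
O(P) = 3/(-3 + P)
F(j, h) = -30/31 (F(j, h) = 3/(-3 + 1/(-5 - 5)) = 3/(-3 + 1/(-10)) = 3/(-3 - ⅒) = 3/(-31/10) = 3*(-10/31) = -30/31)
Y = -100356/4805 (Y = -(9*(-30/31)² + 6*16)/5 = -(9*(900/961) + 96)/5 = -(8100/961 + 96)/5 = -⅕*100356/961 = -100356/4805 ≈ -20.886)
37271 + Y = 37271 - 100356/4805 = 178986799/4805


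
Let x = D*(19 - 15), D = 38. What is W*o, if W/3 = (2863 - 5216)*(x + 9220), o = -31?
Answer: 2050865388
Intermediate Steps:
x = 152 (x = 38*(19 - 15) = 38*4 = 152)
W = -66156948 (W = 3*((2863 - 5216)*(152 + 9220)) = 3*(-2353*9372) = 3*(-22052316) = -66156948)
W*o = -66156948*(-31) = 2050865388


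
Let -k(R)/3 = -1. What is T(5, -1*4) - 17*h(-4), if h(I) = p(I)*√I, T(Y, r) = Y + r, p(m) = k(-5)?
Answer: 1 - 102*I ≈ 1.0 - 102.0*I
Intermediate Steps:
k(R) = 3 (k(R) = -3*(-1) = 3)
p(m) = 3
h(I) = 3*√I
T(5, -1*4) - 17*h(-4) = (5 - 1*4) - 51*√(-4) = (5 - 4) - 51*2*I = 1 - 102*I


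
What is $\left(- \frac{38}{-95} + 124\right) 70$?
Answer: $8708$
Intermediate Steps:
$\left(- \frac{38}{-95} + 124\right) 70 = \left(\left(-38\right) \left(- \frac{1}{95}\right) + 124\right) 70 = \left(\frac{2}{5} + 124\right) 70 = \frac{622}{5} \cdot 70 = 8708$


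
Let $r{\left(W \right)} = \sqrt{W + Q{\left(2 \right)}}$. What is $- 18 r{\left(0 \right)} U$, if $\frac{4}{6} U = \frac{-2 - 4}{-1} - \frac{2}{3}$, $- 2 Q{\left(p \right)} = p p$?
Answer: $- 144 i \sqrt{2} \approx - 203.65 i$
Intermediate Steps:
$Q{\left(p \right)} = - \frac{p^{2}}{2}$ ($Q{\left(p \right)} = - \frac{p p}{2} = - \frac{p^{2}}{2}$)
$U = 8$ ($U = \frac{3 \left(\frac{-2 - 4}{-1} - \frac{2}{3}\right)}{2} = \frac{3 \left(\left(-6\right) \left(-1\right) - \frac{2}{3}\right)}{2} = \frac{3 \left(6 - \frac{2}{3}\right)}{2} = \frac{3}{2} \cdot \frac{16}{3} = 8$)
$r{\left(W \right)} = \sqrt{-2 + W}$ ($r{\left(W \right)} = \sqrt{W - \frac{2^{2}}{2}} = \sqrt{W - 2} = \sqrt{-2 + W}$)
$- 18 r{\left(0 \right)} U = - 18 \sqrt{-2 + 0} \cdot 8 = - 18 \sqrt{-2} \cdot 8 = - 18 i \sqrt{2} \cdot 8 = - 144 i \sqrt{2}$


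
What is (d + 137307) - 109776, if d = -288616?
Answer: -261085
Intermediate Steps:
(d + 137307) - 109776 = (-288616 + 137307) - 109776 = -151309 - 109776 = -261085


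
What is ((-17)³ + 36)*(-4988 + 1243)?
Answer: 18264365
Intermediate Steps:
((-17)³ + 36)*(-4988 + 1243) = (-4913 + 36)*(-3745) = -4877*(-3745) = 18264365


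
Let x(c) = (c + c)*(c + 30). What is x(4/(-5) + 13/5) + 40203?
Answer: 1007937/25 ≈ 40318.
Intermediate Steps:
x(c) = 2*c*(30 + c) (x(c) = (2*c)*(30 + c) = 2*c*(30 + c))
x(4/(-5) + 13/5) + 40203 = 2*(4/(-5) + 13/5)*(30 + (4/(-5) + 13/5)) + 40203 = 2*(4*(-1/5) + 13*(1/5))*(30 + (4*(-1/5) + 13*(1/5))) + 40203 = 2*(-4/5 + 13/5)*(30 + (-4/5 + 13/5)) + 40203 = 2*(9/5)*(30 + 9/5) + 40203 = 2*(9/5)*(159/5) + 40203 = 2862/25 + 40203 = 1007937/25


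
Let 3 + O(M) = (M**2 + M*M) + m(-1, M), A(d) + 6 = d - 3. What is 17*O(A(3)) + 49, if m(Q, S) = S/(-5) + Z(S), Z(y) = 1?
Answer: 6297/5 ≈ 1259.4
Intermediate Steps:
A(d) = -9 + d (A(d) = -6 + (d - 3) = -6 + (-3 + d) = -9 + d)
m(Q, S) = 1 - S/5 (m(Q, S) = S/(-5) + 1 = S*(-1/5) + 1 = -S/5 + 1 = 1 - S/5)
O(M) = -2 + 2*M**2 - M/5 (O(M) = -3 + ((M**2 + M*M) + (1 - M/5)) = -3 + ((M**2 + M**2) + (1 - M/5)) = -3 + (2*M**2 + (1 - M/5)) = -3 + (1 + 2*M**2 - M/5) = -2 + 2*M**2 - M/5)
17*O(A(3)) + 49 = 17*(-2 + 2*(-9 + 3)**2 - (-9 + 3)/5) + 49 = 17*(-2 + 2*(-6)**2 - 1/5*(-6)) + 49 = 17*(-2 + 2*36 + 6/5) + 49 = 17*(-2 + 72 + 6/5) + 49 = 17*(356/5) + 49 = 6052/5 + 49 = 6297/5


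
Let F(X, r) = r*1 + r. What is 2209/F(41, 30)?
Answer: 2209/60 ≈ 36.817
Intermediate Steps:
F(X, r) = 2*r (F(X, r) = r + r = 2*r)
2209/F(41, 30) = 2209/((2*30)) = 2209/60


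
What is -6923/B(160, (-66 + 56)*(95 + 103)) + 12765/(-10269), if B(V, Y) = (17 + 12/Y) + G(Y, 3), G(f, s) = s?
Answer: -3924113030/11292477 ≈ -347.50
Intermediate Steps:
B(V, Y) = 20 + 12/Y (B(V, Y) = (17 + 12/Y) + 3 = 20 + 12/Y)
-6923/B(160, (-66 + 56)*(95 + 103)) + 12765/(-10269) = -6923/(20 + 12/(((-66 + 56)*(95 + 103)))) + 12765/(-10269) = -6923/(20 + 12/((-10*198))) + 12765*(-1/10269) = -6923/(20 + 12/(-1980)) - 4255/3423 = -6923/(20 + 12*(-1/1980)) - 4255/3423 = -6923/(20 - 1/165) - 4255/3423 = -6923/3299/165 - 4255/3423 = -6923*165/3299 - 4255/3423 = -1142295/3299 - 4255/3423 = -3924113030/11292477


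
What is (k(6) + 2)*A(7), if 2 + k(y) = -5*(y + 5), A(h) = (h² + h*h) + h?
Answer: -5775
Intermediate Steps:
A(h) = h + 2*h² (A(h) = (h² + h²) + h = 2*h² + h = h + 2*h²)
k(y) = -27 - 5*y (k(y) = -2 - 5*(y + 5) = -2 - 5*(5 + y) = -2 + (-25 - 5*y) = -27 - 5*y)
(k(6) + 2)*A(7) = ((-27 - 5*6) + 2)*(7*(1 + 2*7)) = ((-27 - 30) + 2)*(7*(1 + 14)) = (-57 + 2)*(7*15) = -55*105 = -5775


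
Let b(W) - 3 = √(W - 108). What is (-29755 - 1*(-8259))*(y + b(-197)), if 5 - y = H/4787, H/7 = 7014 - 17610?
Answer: -2417612128/4787 - 21496*I*√305 ≈ -5.0504e+5 - 3.7541e+5*I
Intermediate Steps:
H = -74172 (H = 7*(7014 - 17610) = 7*(-10596) = -74172)
y = 98107/4787 (y = 5 - (-74172)/4787 = 5 - 1*(-74172/4787) = 5 + 74172/4787 = 98107/4787 ≈ 20.494)
b(W) = 3 + √(-108 + W) (b(W) = 3 + √(W - 108) = 3 + √(-108 + W))
(-29755 - 1*(-8259))*(y + b(-197)) = (-29755 - 1*(-8259))*(98107/4787 + (3 + √(-108 - 197))) = (-29755 + 8259)*(98107/4787 + (3 + √(-305))) = -21496*(98107/4787 + (3 + I*√305)) = -21496*(112468/4787 + I*√305) = -2417612128/4787 - 21496*I*√305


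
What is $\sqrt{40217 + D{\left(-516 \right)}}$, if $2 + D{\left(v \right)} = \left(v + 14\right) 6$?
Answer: $\sqrt{37203} \approx 192.88$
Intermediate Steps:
$D{\left(v \right)} = 82 + 6 v$ ($D{\left(v \right)} = -2 + \left(v + 14\right) 6 = -2 + \left(14 + v\right) 6 = -2 + \left(84 + 6 v\right) = 82 + 6 v$)
$\sqrt{40217 + D{\left(-516 \right)}} = \sqrt{40217 + \left(82 + 6 \left(-516\right)\right)} = \sqrt{40217 + \left(82 - 3096\right)} = \sqrt{40217 - 3014} = \sqrt{37203}$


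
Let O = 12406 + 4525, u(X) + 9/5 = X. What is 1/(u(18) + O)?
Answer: 5/84736 ≈ 5.9007e-5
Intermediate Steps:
u(X) = -9/5 + X
O = 16931
1/(u(18) + O) = 1/((-9/5 + 18) + 16931) = 1/(81/5 + 16931) = 1/(84736/5) = 5/84736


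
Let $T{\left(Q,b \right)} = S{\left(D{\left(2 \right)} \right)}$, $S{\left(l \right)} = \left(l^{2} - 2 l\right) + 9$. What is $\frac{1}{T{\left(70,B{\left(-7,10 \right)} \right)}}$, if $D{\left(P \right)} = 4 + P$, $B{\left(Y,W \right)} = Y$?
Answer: $\frac{1}{33} \approx 0.030303$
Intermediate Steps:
$S{\left(l \right)} = 9 + l^{2} - 2 l$
$T{\left(Q,b \right)} = 33$ ($T{\left(Q,b \right)} = 9 + \left(4 + 2\right)^{2} - 2 \left(4 + 2\right) = 9 + 6^{2} - 12 = 9 + 36 - 12 = 33$)
$\frac{1}{T{\left(70,B{\left(-7,10 \right)} \right)}} = \frac{1}{33}$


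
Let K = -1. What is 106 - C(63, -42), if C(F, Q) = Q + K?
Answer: 149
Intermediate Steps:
C(F, Q) = -1 + Q (C(F, Q) = Q - 1 = -1 + Q)
106 - C(63, -42) = 106 - (-1 - 42) = 106 - 1*(-43) = 106 + 43 = 149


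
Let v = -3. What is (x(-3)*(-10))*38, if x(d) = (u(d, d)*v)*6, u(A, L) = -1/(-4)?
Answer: 1710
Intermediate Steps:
u(A, L) = 1/4 (u(A, L) = -1*(-1/4) = 1/4)
x(d) = -9/2 (x(d) = ((1/4)*(-3))*6 = -3/4*6 = -9/2)
(x(-3)*(-10))*38 = -9/2*(-10)*38 = 45*38 = 1710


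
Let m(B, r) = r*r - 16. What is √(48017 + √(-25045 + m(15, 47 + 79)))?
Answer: √(48017 + I*√9185) ≈ 219.13 + 0.219*I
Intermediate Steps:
m(B, r) = -16 + r² (m(B, r) = r² - 16 = -16 + r²)
√(48017 + √(-25045 + m(15, 47 + 79))) = √(48017 + √(-25045 + (-16 + (47 + 79)²))) = √(48017 + √(-25045 + (-16 + 126²))) = √(48017 + √(-25045 + (-16 + 15876))) = √(48017 + √(-25045 + 15860)) = √(48017 + √(-9185)) = √(48017 + I*√9185)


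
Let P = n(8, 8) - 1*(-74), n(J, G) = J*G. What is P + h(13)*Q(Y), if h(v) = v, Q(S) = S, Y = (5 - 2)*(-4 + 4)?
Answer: 138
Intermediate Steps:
Y = 0 (Y = 3*0 = 0)
n(J, G) = G*J
P = 138 (P = 8*8 - 1*(-74) = 64 + 74 = 138)
P + h(13)*Q(Y) = 138 + 13*0 = 138 + 0 = 138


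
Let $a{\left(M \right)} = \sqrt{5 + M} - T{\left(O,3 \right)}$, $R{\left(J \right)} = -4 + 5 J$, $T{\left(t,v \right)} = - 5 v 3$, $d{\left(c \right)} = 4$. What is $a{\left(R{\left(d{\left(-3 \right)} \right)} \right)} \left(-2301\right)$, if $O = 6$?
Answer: $-103545 - 2301 \sqrt{21} \approx -1.1409 \cdot 10^{5}$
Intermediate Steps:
$T{\left(t,v \right)} = - 15 v$
$a{\left(M \right)} = 45 + \sqrt{5 + M}$ ($a{\left(M \right)} = \sqrt{5 + M} - \left(-15\right) 3 = \sqrt{5 + M} - -45 = \sqrt{5 + M} + 45 = 45 + \sqrt{5 + M}$)
$a{\left(R{\left(d{\left(-3 \right)} \right)} \right)} \left(-2301\right) = \left(45 + \sqrt{5 + \left(-4 + 5 \cdot 4\right)}\right) \left(-2301\right) = \left(45 + \sqrt{5 + \left(-4 + 20\right)}\right) \left(-2301\right) = \left(45 + \sqrt{5 + 16}\right) \left(-2301\right) = \left(45 + \sqrt{21}\right) \left(-2301\right) = -103545 - 2301 \sqrt{21}$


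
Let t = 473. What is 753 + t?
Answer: 1226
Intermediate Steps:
753 + t = 753 + 473 = 1226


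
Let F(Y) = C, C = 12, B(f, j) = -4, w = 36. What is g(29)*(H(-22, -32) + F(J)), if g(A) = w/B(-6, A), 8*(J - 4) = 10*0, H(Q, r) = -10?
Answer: -18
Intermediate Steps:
J = 4 (J = 4 + (10*0)/8 = 4 + (⅛)*0 = 4 + 0 = 4)
F(Y) = 12
g(A) = -9 (g(A) = 36/(-4) = 36*(-¼) = -9)
g(29)*(H(-22, -32) + F(J)) = -9*(-10 + 12) = -9*2 = -18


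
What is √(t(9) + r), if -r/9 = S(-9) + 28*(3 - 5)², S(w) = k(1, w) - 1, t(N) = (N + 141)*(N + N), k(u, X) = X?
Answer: 9*√22 ≈ 42.214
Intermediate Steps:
t(N) = 2*N*(141 + N) (t(N) = (141 + N)*(2*N) = 2*N*(141 + N))
S(w) = -1 + w (S(w) = w - 1 = -1 + w)
r = -918 (r = -9*((-1 - 9) + 28*(3 - 5)²) = -9*(-10 + 28*(-2)²) = -9*(-10 + 28*4) = -9*(-10 + 112) = -9*102 = -918)
√(t(9) + r) = √(2*9*(141 + 9) - 918) = √(2*9*150 - 918) = √(2700 - 918) = √1782 = 9*√22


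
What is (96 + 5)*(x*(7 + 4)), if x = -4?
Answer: -4444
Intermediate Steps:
(96 + 5)*(x*(7 + 4)) = (96 + 5)*(-4*(7 + 4)) = 101*(-4*11) = 101*(-44) = -4444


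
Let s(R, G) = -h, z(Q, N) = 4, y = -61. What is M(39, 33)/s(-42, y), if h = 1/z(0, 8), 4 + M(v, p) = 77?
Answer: -292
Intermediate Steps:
M(v, p) = 73 (M(v, p) = -4 + 77 = 73)
h = 1/4 ≈ 0.25000
s(R, G) = -1/4 (s(R, G) = -1*1/4 = -1/4)
M(39, 33)/s(-42, y) = 73/(-1/4) = 73*(-4) = -292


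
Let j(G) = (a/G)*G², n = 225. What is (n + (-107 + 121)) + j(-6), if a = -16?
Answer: 335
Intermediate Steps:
j(G) = -16*G (j(G) = (-16/G)*G² = -16*G)
(n + (-107 + 121)) + j(-6) = (225 + (-107 + 121)) - 16*(-6) = (225 + 14) + 96 = 239 + 96 = 335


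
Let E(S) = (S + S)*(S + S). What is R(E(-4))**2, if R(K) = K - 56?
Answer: 64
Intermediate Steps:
E(S) = 4*S**2 (E(S) = (2*S)*(2*S) = 4*S**2)
R(K) = -56 + K
R(E(-4))**2 = (-56 + 4*(-4)**2)**2 = (-56 + 4*16)**2 = (-56 + 64)**2 = 8**2 = 64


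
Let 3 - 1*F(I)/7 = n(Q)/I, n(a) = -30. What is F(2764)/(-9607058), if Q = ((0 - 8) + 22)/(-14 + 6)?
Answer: -29127/13276954156 ≈ -2.1938e-6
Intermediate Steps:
Q = -7/4 (Q = (-8 + 22)/(-8) = 14*(-⅛) = -7/4 ≈ -1.7500)
F(I) = 21 + 210/I (F(I) = 21 - (-210)/I = 21 + 210/I)
F(2764)/(-9607058) = (21 + 210/2764)/(-9607058) = (21 + 210*(1/2764))*(-1/9607058) = (21 + 105/1382)*(-1/9607058) = (29127/1382)*(-1/9607058) = -29127/13276954156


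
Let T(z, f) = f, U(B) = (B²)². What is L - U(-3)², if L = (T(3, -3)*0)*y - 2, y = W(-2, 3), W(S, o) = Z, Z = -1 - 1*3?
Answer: -6563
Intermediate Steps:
U(B) = B⁴
Z = -4 (Z = -1 - 3 = -4)
W(S, o) = -4
y = -4
L = -2 (L = -3*0*(-4) - 2 = 0*(-4) - 2 = 0 - 2 = -2)
L - U(-3)² = -2 - ((-3)⁴)² = -2 - 1*81² = -2 - 1*6561 = -2 - 6561 = -6563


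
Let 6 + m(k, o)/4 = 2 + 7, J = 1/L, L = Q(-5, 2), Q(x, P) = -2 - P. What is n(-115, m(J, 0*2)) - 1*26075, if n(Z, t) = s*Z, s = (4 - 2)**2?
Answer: -26535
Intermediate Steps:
L = -4 (L = -2 - 1*2 = -2 - 2 = -4)
s = 4 (s = 2**2 = 4)
J = -1/4 (J = 1/(-4) = -1/4 ≈ -0.25000)
m(k, o) = 12 (m(k, o) = -24 + 4*(2 + 7) = -24 + 4*9 = -24 + 36 = 12)
n(Z, t) = 4*Z
n(-115, m(J, 0*2)) - 1*26075 = 4*(-115) - 1*26075 = -460 - 26075 = -26535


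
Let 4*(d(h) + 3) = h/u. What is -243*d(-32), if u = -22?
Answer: 7047/11 ≈ 640.64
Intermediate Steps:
d(h) = -3 - h/88 (d(h) = -3 + (h/(-22))/4 = -3 + (h*(-1/22))/4 = -3 + (-h/22)/4 = -3 - h/88)
-243*d(-32) = -243*(-3 - 1/88*(-32)) = -243*(-3 + 4/11) = -243*(-29/11) = 7047/11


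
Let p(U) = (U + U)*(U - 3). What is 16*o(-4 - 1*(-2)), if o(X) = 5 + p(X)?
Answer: 400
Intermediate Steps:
p(U) = 2*U*(-3 + U) (p(U) = (2*U)*(-3 + U) = 2*U*(-3 + U))
o(X) = 5 + 2*X*(-3 + X)
16*o(-4 - 1*(-2)) = 16*(5 + 2*(-4 - 1*(-2))*(-3 + (-4 - 1*(-2)))) = 16*(5 + 2*(-4 + 2)*(-3 + (-4 + 2))) = 16*(5 + 2*(-2)*(-3 - 2)) = 16*(5 + 2*(-2)*(-5)) = 16*(5 + 20) = 16*25 = 400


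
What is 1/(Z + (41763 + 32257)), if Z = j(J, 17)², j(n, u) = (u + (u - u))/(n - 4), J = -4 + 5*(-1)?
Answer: 169/12509669 ≈ 1.3510e-5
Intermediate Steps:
J = -9 (J = -4 - 5 = -9)
j(n, u) = u/(-4 + n) (j(n, u) = (u + 0)/(-4 + n) = u/(-4 + n))
Z = 289/169 (Z = (17/(-4 - 9))² = (17/(-13))² = (17*(-1/13))² = (-17/13)² = 289/169 ≈ 1.7101)
1/(Z + (41763 + 32257)) = 1/(289/169 + (41763 + 32257)) = 1/(289/169 + 74020) = 1/(12509669/169) = 169/12509669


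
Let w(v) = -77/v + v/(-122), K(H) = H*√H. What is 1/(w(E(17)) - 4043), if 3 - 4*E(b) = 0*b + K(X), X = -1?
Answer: -2462055404/10182163760449 - 18335868*I/10182163760449 ≈ -0.0002418 - 1.8008e-6*I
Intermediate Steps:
K(H) = H^(3/2)
E(b) = ¾ + I/4 (E(b) = ¾ - (0*b + (-1)^(3/2))/4 = ¾ - (0 - I)/4 = ¾ - (-1)*I/4 = ¾ + I/4)
w(v) = -77/v - v/122 (w(v) = -77/v + v*(-1/122) = -77/v - v/122)
1/(w(E(17)) - 4043) = 1/((-77*8*(¾ - I/4)/5 - (¾ + I/4)/122) - 4043) = 1/((-616*(¾ - I/4)/5 + (-3/488 - I/488)) - 4043) = 1/((-3/488 - 616*(¾ - I/4)/5 - I/488) - 4043) = 1/(-1972987/488 - 616*(¾ - I/4)/5 - I/488)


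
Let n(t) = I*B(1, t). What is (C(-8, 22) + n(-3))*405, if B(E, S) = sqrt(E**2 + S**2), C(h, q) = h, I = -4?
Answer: -3240 - 1620*sqrt(10) ≈ -8362.9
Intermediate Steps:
n(t) = -4*sqrt(1 + t**2) (n(t) = -4*sqrt(1**2 + t**2) = -4*sqrt(1 + t**2))
(C(-8, 22) + n(-3))*405 = (-8 - 4*sqrt(1 + (-3)**2))*405 = (-8 - 4*sqrt(1 + 9))*405 = (-8 - 4*sqrt(10))*405 = -3240 - 1620*sqrt(10)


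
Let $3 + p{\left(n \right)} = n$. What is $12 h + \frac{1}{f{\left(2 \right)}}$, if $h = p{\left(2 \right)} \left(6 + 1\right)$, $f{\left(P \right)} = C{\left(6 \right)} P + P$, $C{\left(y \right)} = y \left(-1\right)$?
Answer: $- \frac{841}{10} \approx -84.1$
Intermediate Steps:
$C{\left(y \right)} = - y$
$f{\left(P \right)} = - 5 P$ ($f{\left(P \right)} = \left(-1\right) 6 P + P = - 6 P + P = - 5 P$)
$p{\left(n \right)} = -3 + n$
$h = -7$ ($h = \left(-3 + 2\right) \left(6 + 1\right) = \left(-1\right) 7 = -7$)
$12 h + \frac{1}{f{\left(2 \right)}} = 12 \left(-7\right) + \frac{1}{\left(-5\right) 2} = -84 + \frac{1}{-10} = -84 - \frac{1}{10} = - \frac{841}{10}$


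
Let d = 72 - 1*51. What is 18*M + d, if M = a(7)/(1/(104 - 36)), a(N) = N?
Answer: 8589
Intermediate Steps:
d = 21 (d = 72 - 51 = 21)
M = 476 (M = 7/(1/(104 - 36)) = 7/(1/68) = 7*68 = 476)
18*M + d = 18*476 + 21 = 8568 + 21 = 8589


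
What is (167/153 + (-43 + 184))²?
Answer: 472627600/23409 ≈ 20190.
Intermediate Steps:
(167/153 + (-43 + 184))² = (167*(1/153) + 141)² = (167/153 + 141)² = (21740/153)² = 472627600/23409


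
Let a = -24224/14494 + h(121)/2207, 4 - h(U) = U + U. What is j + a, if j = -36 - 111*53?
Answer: -94697705521/15994129 ≈ -5920.8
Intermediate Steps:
h(U) = 4 - 2*U (h(U) = 4 - (U + U) = 4 - 2*U)
j = -5919 (j = -36 - 5883 = -5919)
a = -28455970/15994129 (a = -24224/14494 + (4 - 2*121)/2207 = -24224*1/14494 + (4 - 242)*(1/2207) = -12112/7247 - 238*1/2207 = -12112/7247 - 238/2207 = -28455970/15994129 ≈ -1.7792)
j + a = -5919 - 28455970/15994129 = -94697705521/15994129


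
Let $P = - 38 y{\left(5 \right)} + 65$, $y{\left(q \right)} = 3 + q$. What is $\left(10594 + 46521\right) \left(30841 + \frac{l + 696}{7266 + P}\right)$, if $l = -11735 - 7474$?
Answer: $\frac{12376888695310}{7027} \approx 1.7613 \cdot 10^{9}$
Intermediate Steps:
$P = -239$ ($P = - 38 \left(3 + 5\right) + 65 = \left(-38\right) 8 + 65 = -304 + 65 = -239$)
$l = -19209$ ($l = -11735 - 7474 = -19209$)
$\left(10594 + 46521\right) \left(30841 + \frac{l + 696}{7266 + P}\right) = \left(10594 + 46521\right) \left(30841 + \frac{-19209 + 696}{7266 - 239}\right) = 57115 \left(30841 - \frac{18513}{7027}\right) = 57115 \cdot \frac{216701194}{7027} = \frac{12376888695310}{7027}$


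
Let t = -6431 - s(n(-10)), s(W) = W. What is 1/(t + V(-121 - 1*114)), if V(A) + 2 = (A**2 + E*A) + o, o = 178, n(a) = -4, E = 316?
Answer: -1/25286 ≈ -3.9548e-5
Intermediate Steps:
V(A) = 176 + A**2 + 316*A (V(A) = -2 + ((A**2 + 316*A) + 178) = -2 + (178 + A**2 + 316*A) = 176 + A**2 + 316*A)
t = -6427 (t = -6431 - 1*(-4) = -6431 + 4 = -6427)
1/(t + V(-121 - 1*114)) = 1/(-6427 + (176 + (-121 - 1*114)**2 + 316*(-121 - 1*114))) = 1/(-6427 + (176 + (-121 - 114)**2 + 316*(-121 - 114))) = 1/(-6427 + (176 + (-235)**2 + 316*(-235))) = 1/(-6427 + (176 + 55225 - 74260)) = 1/(-6427 - 18859) = 1/(-25286) = -1/25286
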